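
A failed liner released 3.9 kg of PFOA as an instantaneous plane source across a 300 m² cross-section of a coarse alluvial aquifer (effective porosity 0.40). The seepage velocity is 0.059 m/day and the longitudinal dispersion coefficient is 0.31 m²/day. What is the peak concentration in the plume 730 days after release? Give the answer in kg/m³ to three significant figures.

The peak of an instantaneous 1D plume sits at x = vt; there the Gaussian factor is 1 and C_max = M/(n_e·A·√(4πDt)), where n_e·A is the pore area the mass is dissolved in.
√(4πDt) = √(4π × 0.31 × 730) = 53.33 m, so C_max = 3.9/(0.40 × 300 × 53.33) = 0.000609 kg/m³.

0.000609 kg/m³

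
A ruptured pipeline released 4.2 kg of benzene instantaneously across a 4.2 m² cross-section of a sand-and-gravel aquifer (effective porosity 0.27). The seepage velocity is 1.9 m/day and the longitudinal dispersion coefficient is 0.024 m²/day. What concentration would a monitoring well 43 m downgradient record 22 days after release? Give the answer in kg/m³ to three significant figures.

0.727 kg/m³

For an instantaneous plane source, C(x,t) = M/(n_e·A·√(4πDt)) · exp(−(x−vt)²/(4Dt)), with n_e·A the pore (flow) area.
Plume center vt = 1.9 × 22 = 41.8 m, so the well at 43 m is 1.2 m downgradient of the peak.
√(4πDt) = 2.576 m, giving peak height M/(n_e·A·√(4πDt)) = 4.2/(0.27 × 4.2 × 2.576) = 1.438 kg/m³.
(x−vt)²/(4Dt) = (1.2)²/(4 × 0.024 × 22) = 0.6818; exp(−0.6818) = 0.5057.
C = 1.438 × 0.5057 = 0.727 kg/m³.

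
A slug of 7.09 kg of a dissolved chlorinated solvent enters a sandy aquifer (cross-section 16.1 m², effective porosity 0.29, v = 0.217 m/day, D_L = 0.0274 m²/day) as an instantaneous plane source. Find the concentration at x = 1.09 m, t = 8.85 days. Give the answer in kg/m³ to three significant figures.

For an instantaneous plane source, C(x,t) = M/(n_e·A·√(4πDt)) · exp(−(x−vt)²/(4Dt)), with n_e·A the pore (flow) area.
Plume center vt = 0.217 × 8.85 = 1.92045 m, so the well at 1.09 m is 0.83045 m upgradient of the peak.
√(4πDt) = 1.746 m, giving peak height M/(n_e·A·√(4πDt)) = 7.09/(0.29 × 16.1 × 1.746) = 0.8697 kg/m³.
(x−vt)²/(4Dt) = (-0.83045)²/(4 × 0.0274 × 8.85) = 0.7110; exp(−0.7110) = 0.4912.
C = 0.8697 × 0.4912 = 0.427 kg/m³.

0.427 kg/m³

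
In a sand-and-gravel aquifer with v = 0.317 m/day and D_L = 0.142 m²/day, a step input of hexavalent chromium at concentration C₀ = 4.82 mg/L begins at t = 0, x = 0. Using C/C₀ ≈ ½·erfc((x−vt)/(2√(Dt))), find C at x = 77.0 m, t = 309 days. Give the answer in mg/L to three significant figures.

For a continuous step input, C/C₀ ≈ ½·erfc((x−vt)/(2√(Dt))).
vt = 0.317 × 309 = 97.953 m and 2√(Dt) = 2√(0.142 × 309) = 13.25 m.
Argument (x−vt)/(2√(Dt)) = (77.0 − 97.953)/13.25 = -1.581; ½·erfc(-1.581) = 0.9873.
C = 4.82 × 0.9873 = 4.76 mg/L.

4.76 mg/L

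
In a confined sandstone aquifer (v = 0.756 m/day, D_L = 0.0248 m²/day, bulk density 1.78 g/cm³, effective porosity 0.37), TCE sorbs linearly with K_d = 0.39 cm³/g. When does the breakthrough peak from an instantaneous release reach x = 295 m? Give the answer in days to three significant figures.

Retardation factor R = 1 + ρ_b·K_d/n = 1 + 1.78 × 0.39/0.37 = 2.876.
Sorption retards both mechanisms: v_R = v/R = 0.2629 m/day, D_R = D/R = 0.008623 m²/day.
Peak time from v_R²t² + 2D_R t − x² = 0: t = (√(D_R² + v_R²x²) − D_R)/v_R².
√(D_R² + v_R²x²) = √(0.008623² + 0.2629² × 295²) = 77.56; v_R² = 0.06912.
t = (77.56 − 0.008623)/0.06912 = 1120 days.

1120 days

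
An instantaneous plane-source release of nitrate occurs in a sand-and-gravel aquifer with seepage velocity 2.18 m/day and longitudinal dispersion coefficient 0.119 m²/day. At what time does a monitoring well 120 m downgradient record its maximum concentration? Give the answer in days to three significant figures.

For the 1D instantaneous-source solution, setting ∂C/∂t = 0 at fixed x gives v²t² + 2Dt − x² = 0, so t = (√(D² + v²x²) − D)/v².
√(D² + v²x²) = √(0.119² + 2.18² × 120²) = 261.6; v² = 4.7524.
t = (261.6 − 0.119)/4.7524 = 55.0 days (vs. the pure-advection estimate x/v = 55.0 d).

55.0 days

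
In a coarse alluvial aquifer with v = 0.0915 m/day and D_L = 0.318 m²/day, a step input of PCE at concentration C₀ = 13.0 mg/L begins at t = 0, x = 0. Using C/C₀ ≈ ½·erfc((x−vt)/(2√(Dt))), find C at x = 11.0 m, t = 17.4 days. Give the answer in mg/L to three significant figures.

For a continuous step input, C/C₀ ≈ ½·erfc((x−vt)/(2√(Dt))).
vt = 0.0915 × 17.4 = 1.5921 m and 2√(Dt) = 2√(0.318 × 17.4) = 4.705 m.
Argument (x−vt)/(2√(Dt)) = (11.0 − 1.5921)/4.705 = 2.000; ½·erfc(2.000) = 0.002339.
C = 13.0 × 0.002339 = 0.0304 mg/L.

0.0304 mg/L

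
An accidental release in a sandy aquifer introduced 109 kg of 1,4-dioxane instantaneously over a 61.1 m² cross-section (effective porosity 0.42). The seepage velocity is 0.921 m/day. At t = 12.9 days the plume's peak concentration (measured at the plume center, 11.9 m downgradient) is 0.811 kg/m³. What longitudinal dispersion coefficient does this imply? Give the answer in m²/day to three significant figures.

At the plume center C_max = M/(n_e·A·√(4πDt)), so D = M²/(4πt·(n_e·A·C_max)²).
n_e·A·C_max = 0.42 × 61.1 × 0.811 = 20.81 kg/m.
D = 109²/(4π × 12.9 × 20.81²) = 0.169 m²/day.

0.169 m²/day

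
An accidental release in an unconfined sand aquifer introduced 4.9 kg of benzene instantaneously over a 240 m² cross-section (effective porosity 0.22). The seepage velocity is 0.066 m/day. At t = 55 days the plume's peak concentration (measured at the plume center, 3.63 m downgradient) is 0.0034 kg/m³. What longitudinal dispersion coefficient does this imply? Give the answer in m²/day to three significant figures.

At the plume center C_max = M/(n_e·A·√(4πDt)), so D = M²/(4πt·(n_e·A·C_max)²).
n_e·A·C_max = 0.22 × 240 × 0.0034 = 0.1795 kg/m.
D = 4.9²/(4π × 55 × 0.1795²) = 1.08 m²/day.

1.08 m²/day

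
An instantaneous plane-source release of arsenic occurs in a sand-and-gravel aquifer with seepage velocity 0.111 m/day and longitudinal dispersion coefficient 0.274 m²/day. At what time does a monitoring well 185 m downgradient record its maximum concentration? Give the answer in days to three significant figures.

For the 1D instantaneous-source solution, setting ∂C/∂t = 0 at fixed x gives v²t² + 2Dt − x² = 0, so t = (√(D² + v²x²) − D)/v².
√(D² + v²x²) = √(0.274² + 0.111² × 185²) = 20.54; v² = 0.012321.
t = (20.54 − 0.274)/0.012321 = 1640 days (vs. the pure-advection estimate x/v = 1670 d).

1640 days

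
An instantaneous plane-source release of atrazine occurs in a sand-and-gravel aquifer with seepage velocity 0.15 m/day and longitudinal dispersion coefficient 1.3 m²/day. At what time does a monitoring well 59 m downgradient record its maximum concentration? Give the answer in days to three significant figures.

For the 1D instantaneous-source solution, setting ∂C/∂t = 0 at fixed x gives v²t² + 2Dt − x² = 0, so t = (√(D² + v²x²) − D)/v².
√(D² + v²x²) = √(1.3² + 0.15² × 59²) = 8.945; v² = 0.0225.
t = (8.945 − 1.3)/0.0225 = 340 days (vs. the pure-advection estimate x/v = 393 d).

340 days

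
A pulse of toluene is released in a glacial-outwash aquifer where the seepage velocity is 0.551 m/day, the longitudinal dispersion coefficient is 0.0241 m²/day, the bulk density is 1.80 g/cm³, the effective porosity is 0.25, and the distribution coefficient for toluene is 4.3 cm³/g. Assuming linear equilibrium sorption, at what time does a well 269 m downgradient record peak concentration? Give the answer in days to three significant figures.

15600 days

Retardation factor R = 1 + ρ_b·K_d/n = 1 + 1.80 × 4.3/0.25 = 31.96.
Sorption retards both mechanisms: v_R = v/R = 0.01724 m/day, D_R = D/R = 0.0007541 m²/day.
Peak time from v_R²t² + 2D_R t − x² = 0: t = (√(D_R² + v_R²x²) − D_R)/v_R².
√(D_R² + v_R²x²) = √(0.0007541² + 0.01724² × 269²) = 4.638; v_R² = 0.0002972.
t = (4.638 − 0.0007541)/0.0002972 = 15600 days.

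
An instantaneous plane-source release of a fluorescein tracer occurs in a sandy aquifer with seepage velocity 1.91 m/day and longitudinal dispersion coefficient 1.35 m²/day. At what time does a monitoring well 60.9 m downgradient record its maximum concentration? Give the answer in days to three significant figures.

31.5 days

For the 1D instantaneous-source solution, setting ∂C/∂t = 0 at fixed x gives v²t² + 2Dt − x² = 0, so t = (√(D² + v²x²) − D)/v².
√(D² + v²x²) = √(1.35² + 1.91² × 60.9²) = 116.3; v² = 3.6481.
t = (116.3 − 1.35)/3.6481 = 31.5 days (vs. the pure-advection estimate x/v = 31.9 d).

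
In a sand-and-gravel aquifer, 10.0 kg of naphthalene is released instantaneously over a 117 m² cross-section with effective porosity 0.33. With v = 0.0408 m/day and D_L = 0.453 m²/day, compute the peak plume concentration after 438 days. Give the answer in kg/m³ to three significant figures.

0.00519 kg/m³

The peak of an instantaneous 1D plume sits at x = vt; there the Gaussian factor is 1 and C_max = M/(n_e·A·√(4πDt)), where n_e·A is the pore area the mass is dissolved in.
√(4πDt) = √(4π × 0.453 × 438) = 49.93 m, so C_max = 10.0/(0.33 × 117 × 49.93) = 0.00519 kg/m³.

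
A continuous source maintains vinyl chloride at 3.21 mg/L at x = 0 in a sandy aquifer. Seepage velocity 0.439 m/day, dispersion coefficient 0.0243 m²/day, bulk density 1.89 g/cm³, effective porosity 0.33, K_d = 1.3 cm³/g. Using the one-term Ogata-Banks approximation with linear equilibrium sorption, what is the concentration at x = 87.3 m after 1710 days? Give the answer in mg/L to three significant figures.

Retardation factor R = 1 + ρ_b·K_d/n = 1 + 1.89 × 1.3/0.33 = 8.445.
Sorption retards both mechanisms: v_R = v/R = 0.05198 m/day, D_R = D/R = 0.002877 m²/day.
v_R·t = 0.05198 × 1710 = 88.8858 m; 2√(D_R t) = 4.436 m; argument = (87.3 − 88.8858)/4.436 = -0.3575.
C = C₀ × ½·erfc(-0.3575) = 3.21 × 0.6934 = 2.23 mg/L.

2.23 mg/L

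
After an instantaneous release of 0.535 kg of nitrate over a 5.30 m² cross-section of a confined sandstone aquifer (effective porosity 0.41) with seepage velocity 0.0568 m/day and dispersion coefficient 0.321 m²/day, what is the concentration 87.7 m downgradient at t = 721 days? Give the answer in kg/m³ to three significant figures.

0.000431 kg/m³

For an instantaneous plane source, C(x,t) = M/(n_e·A·√(4πDt)) · exp(−(x−vt)²/(4Dt)), with n_e·A the pore (flow) area.
Plume center vt = 0.0568 × 721 = 40.9528 m, so the well at 87.7 m is 46.7472 m downgradient of the peak.
√(4πDt) = 53.93 m, giving peak height M/(n_e·A·√(4πDt)) = 0.535/(0.41 × 5.30 × 53.93) = 0.004565 kg/m³.
(x−vt)²/(4Dt) = (46.7472)²/(4 × 0.321 × 721) = 2.361; exp(−2.361) = 0.09433.
C = 0.004565 × 0.09433 = 0.000431 kg/m³.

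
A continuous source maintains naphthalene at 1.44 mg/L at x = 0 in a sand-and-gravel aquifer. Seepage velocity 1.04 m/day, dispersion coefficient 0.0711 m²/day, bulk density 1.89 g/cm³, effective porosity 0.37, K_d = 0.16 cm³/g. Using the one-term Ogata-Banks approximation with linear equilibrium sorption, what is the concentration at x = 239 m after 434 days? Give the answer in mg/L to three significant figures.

Retardation factor R = 1 + ρ_b·K_d/n = 1 + 1.89 × 0.16/0.37 = 1.817.
Sorption retards both mechanisms: v_R = v/R = 0.5724 m/day, D_R = D/R = 0.03913 m²/day.
v_R·t = 0.5724 × 434 = 248.4216 m; 2√(D_R t) = 8.242 m; argument = (239 − 248.4216)/8.242 = -1.143.
C = C₀ × ½·erfc(-1.143) = 1.44 × 0.9470 = 1.36 mg/L.

1.36 mg/L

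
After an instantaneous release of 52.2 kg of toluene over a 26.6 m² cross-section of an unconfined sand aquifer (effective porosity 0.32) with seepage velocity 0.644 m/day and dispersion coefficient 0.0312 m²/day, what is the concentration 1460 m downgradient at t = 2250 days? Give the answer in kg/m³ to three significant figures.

0.134 kg/m³

For an instantaneous plane source, C(x,t) = M/(n_e·A·√(4πDt)) · exp(−(x−vt)²/(4Dt)), with n_e·A the pore (flow) area.
Plume center vt = 0.644 × 2250 = 1449 m, so the well at 1460 m is 11 m downgradient of the peak.
√(4πDt) = 29.70 m, giving peak height M/(n_e·A·√(4πDt)) = 52.2/(0.32 × 26.6 × 29.70) = 0.2065 kg/m³.
(x−vt)²/(4Dt) = (11)²/(4 × 0.0312 × 2250) = 0.4309; exp(−0.4309) = 0.6499.
C = 0.2065 × 0.6499 = 0.134 kg/m³.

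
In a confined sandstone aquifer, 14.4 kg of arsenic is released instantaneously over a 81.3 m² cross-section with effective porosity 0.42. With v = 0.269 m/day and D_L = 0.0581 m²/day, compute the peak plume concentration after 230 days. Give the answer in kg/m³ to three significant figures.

The peak of an instantaneous 1D plume sits at x = vt; there the Gaussian factor is 1 and C_max = M/(n_e·A·√(4πDt)), where n_e·A is the pore area the mass is dissolved in.
√(4πDt) = √(4π × 0.0581 × 230) = 12.96 m, so C_max = 14.4/(0.42 × 81.3 × 12.96) = 0.0325 kg/m³.

0.0325 kg/m³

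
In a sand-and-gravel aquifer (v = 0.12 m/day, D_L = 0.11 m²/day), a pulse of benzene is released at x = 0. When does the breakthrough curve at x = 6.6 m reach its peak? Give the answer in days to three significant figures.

47.9 days

For the 1D instantaneous-source solution, setting ∂C/∂t = 0 at fixed x gives v²t² + 2Dt − x² = 0, so t = (√(D² + v²x²) − D)/v².
√(D² + v²x²) = √(0.11² + 0.12² × 6.6²) = 0.7996; v² = 0.0144.
t = (0.7996 − 0.11)/0.0144 = 47.9 days (vs. the pure-advection estimate x/v = 55.0 d).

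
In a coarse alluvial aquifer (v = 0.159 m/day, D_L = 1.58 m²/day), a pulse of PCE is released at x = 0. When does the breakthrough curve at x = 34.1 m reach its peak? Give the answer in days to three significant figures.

161 days

For the 1D instantaneous-source solution, setting ∂C/∂t = 0 at fixed x gives v²t² + 2Dt − x² = 0, so t = (√(D² + v²x²) − D)/v².
√(D² + v²x²) = √(1.58² + 0.159² × 34.1²) = 5.647; v² = 0.025281.
t = (5.647 − 1.58)/0.025281 = 161 days (vs. the pure-advection estimate x/v = 214 d).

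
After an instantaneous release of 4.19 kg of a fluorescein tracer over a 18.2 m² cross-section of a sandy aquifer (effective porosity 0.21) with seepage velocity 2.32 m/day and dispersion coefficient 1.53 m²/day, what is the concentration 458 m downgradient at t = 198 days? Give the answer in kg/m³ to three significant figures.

For an instantaneous plane source, C(x,t) = M/(n_e·A·√(4πDt)) · exp(−(x−vt)²/(4Dt)), with n_e·A the pore (flow) area.
Plume center vt = 2.32 × 198 = 459.36 m, so the well at 458 m is 1.36 m upgradient of the peak.
√(4πDt) = 61.70 m, giving peak height M/(n_e·A·√(4πDt)) = 4.19/(0.21 × 18.2 × 61.70) = 0.01777 kg/m³.
(x−vt)²/(4Dt) = (-1.36)²/(4 × 1.53 × 198) = 0.001526; exp(−0.001526) = 0.9985.
C = 0.01777 × 0.9985 = 0.0177 kg/m³.

0.0177 kg/m³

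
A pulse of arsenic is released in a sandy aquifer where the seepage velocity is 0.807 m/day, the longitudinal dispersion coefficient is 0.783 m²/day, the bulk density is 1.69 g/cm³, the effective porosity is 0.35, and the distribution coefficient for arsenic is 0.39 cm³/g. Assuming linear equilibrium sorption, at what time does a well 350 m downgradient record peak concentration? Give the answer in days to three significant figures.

1250 days

Retardation factor R = 1 + ρ_b·K_d/n = 1 + 1.69 × 0.39/0.35 = 2.883.
Sorption retards both mechanisms: v_R = v/R = 0.2799 m/day, D_R = D/R = 0.2716 m²/day.
Peak time from v_R²t² + 2D_R t − x² = 0: t = (√(D_R² + v_R²x²) − D_R)/v_R².
√(D_R² + v_R²x²) = √(0.2716² + 0.2799² × 350²) = 97.97; v_R² = 0.07834.
t = (97.97 − 0.2716)/0.07834 = 1250 days.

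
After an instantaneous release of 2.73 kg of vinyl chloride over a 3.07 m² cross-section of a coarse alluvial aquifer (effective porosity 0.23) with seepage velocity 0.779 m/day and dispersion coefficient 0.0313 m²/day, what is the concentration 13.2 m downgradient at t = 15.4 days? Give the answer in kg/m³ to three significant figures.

For an instantaneous plane source, C(x,t) = M/(n_e·A·√(4πDt)) · exp(−(x−vt)²/(4Dt)), with n_e·A the pore (flow) area.
Plume center vt = 0.779 × 15.4 = 11.9966 m, so the well at 13.2 m is 1.2034 m downgradient of the peak.
√(4πDt) = 2.461 m, giving peak height M/(n_e·A·√(4πDt)) = 2.73/(0.23 × 3.07 × 2.461) = 1.571 kg/m³.
(x−vt)²/(4Dt) = (1.2034)²/(4 × 0.0313 × 15.4) = 0.7511; exp(−0.7511) = 0.4718.
C = 1.571 × 0.4718 = 0.741 kg/m³.

0.741 kg/m³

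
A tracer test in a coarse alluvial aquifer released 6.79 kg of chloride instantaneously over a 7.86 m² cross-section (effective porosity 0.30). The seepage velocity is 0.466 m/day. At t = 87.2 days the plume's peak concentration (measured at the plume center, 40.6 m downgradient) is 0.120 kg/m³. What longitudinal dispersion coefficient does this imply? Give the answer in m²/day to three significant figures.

0.525 m²/day

At the plume center C_max = M/(n_e·A·√(4πDt)), so D = M²/(4πt·(n_e·A·C_max)²).
n_e·A·C_max = 0.30 × 7.86 × 0.120 = 0.2830 kg/m.
D = 6.79²/(4π × 87.2 × 0.2830²) = 0.525 m²/day.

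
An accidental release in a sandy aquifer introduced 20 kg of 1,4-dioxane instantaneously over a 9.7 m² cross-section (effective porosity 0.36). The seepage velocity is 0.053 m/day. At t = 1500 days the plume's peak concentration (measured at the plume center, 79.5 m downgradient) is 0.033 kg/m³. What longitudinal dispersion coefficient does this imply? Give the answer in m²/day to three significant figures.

At the plume center C_max = M/(n_e·A·√(4πDt)), so D = M²/(4πt·(n_e·A·C_max)²).
n_e·A·C_max = 0.36 × 9.7 × 0.033 = 0.1152 kg/m.
D = 20²/(4π × 1500 × 0.1152²) = 1.60 m²/day.

1.60 m²/day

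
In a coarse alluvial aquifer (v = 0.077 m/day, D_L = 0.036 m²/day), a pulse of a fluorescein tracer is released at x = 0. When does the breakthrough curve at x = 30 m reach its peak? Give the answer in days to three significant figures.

For the 1D instantaneous-source solution, setting ∂C/∂t = 0 at fixed x gives v²t² + 2Dt − x² = 0, so t = (√(D² + v²x²) − D)/v².
√(D² + v²x²) = √(0.036² + 0.077² × 30²) = 2.310; v² = 0.005929.
t = (2.310 − 0.036)/0.005929 = 384 days (vs. the pure-advection estimate x/v = 390 d).

384 days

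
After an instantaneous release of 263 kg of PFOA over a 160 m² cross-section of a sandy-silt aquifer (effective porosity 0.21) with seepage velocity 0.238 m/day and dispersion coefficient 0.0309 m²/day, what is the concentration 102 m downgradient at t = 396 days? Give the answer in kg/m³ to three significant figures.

0.185 kg/m³

For an instantaneous plane source, C(x,t) = M/(n_e·A·√(4πDt)) · exp(−(x−vt)²/(4Dt)), with n_e·A the pore (flow) area.
Plume center vt = 0.238 × 396 = 94.248 m, so the well at 102 m is 7.752 m downgradient of the peak.
√(4πDt) = 12.40 m, giving peak height M/(n_e·A·√(4πDt)) = 263/(0.21 × 160 × 12.40) = 0.6312 kg/m³.
(x−vt)²/(4Dt) = (7.752)²/(4 × 0.0309 × 396) = 1.228; exp(−1.228) = 0.2929.
C = 0.6312 × 0.2929 = 0.185 kg/m³.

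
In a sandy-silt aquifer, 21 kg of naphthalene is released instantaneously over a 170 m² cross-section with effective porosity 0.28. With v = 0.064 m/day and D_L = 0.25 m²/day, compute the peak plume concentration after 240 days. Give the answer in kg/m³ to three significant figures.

0.0161 kg/m³

The peak of an instantaneous 1D plume sits at x = vt; there the Gaussian factor is 1 and C_max = M/(n_e·A·√(4πDt)), where n_e·A is the pore area the mass is dissolved in.
√(4πDt) = √(4π × 0.25 × 240) = 27.46 m, so C_max = 21/(0.28 × 170 × 27.46) = 0.0161 kg/m³.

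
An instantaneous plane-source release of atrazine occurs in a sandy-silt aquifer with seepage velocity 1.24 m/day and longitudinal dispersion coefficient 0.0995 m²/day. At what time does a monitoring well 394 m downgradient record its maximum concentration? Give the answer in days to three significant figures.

For the 1D instantaneous-source solution, setting ∂C/∂t = 0 at fixed x gives v²t² + 2Dt − x² = 0, so t = (√(D² + v²x²) − D)/v².
√(D² + v²x²) = √(0.0995² + 1.24² × 394²) = 488.6; v² = 1.5376.
t = (488.6 − 0.0995)/1.5376 = 318 days (vs. the pure-advection estimate x/v = 318 d).

318 days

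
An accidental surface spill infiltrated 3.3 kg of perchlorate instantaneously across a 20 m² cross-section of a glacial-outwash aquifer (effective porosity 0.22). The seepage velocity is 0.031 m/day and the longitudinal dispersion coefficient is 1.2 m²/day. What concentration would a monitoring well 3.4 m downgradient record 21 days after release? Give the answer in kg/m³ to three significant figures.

0.0391 kg/m³

For an instantaneous plane source, C(x,t) = M/(n_e·A·√(4πDt)) · exp(−(x−vt)²/(4Dt)), with n_e·A the pore (flow) area.
Plume center vt = 0.031 × 21 = 0.651 m, so the well at 3.4 m is 2.749 m downgradient of the peak.
√(4πDt) = 17.80 m, giving peak height M/(n_e·A·√(4πDt)) = 3.3/(0.22 × 20 × 17.80) = 0.04213 kg/m³.
(x−vt)²/(4Dt) = (2.749)²/(4 × 1.2 × 21) = 0.07497; exp(−0.07497) = 0.9278.
C = 0.04213 × 0.9278 = 0.0391 kg/m³.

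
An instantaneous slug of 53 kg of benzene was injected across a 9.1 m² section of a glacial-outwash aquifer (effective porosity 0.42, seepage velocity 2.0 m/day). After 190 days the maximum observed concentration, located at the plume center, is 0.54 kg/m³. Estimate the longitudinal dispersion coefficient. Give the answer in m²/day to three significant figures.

At the plume center C_max = M/(n_e·A·√(4πDt)), so D = M²/(4πt·(n_e·A·C_max)²).
n_e·A·C_max = 0.42 × 9.1 × 0.54 = 2.064 kg/m.
D = 53²/(4π × 190 × 2.064²) = 0.276 m²/day.

0.276 m²/day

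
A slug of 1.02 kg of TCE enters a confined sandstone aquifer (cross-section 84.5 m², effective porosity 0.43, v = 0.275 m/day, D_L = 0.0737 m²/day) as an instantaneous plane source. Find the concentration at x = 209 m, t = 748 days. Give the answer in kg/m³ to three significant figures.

For an instantaneous plane source, C(x,t) = M/(n_e·A·√(4πDt)) · exp(−(x−vt)²/(4Dt)), with n_e·A the pore (flow) area.
Plume center vt = 0.275 × 748 = 205.7 m, so the well at 209 m is 3.3 m downgradient of the peak.
√(4πDt) = 26.32 m, giving peak height M/(n_e·A·√(4πDt)) = 1.02/(0.43 × 84.5 × 26.32) = 0.001067 kg/m³.
(x−vt)²/(4Dt) = (3.3)²/(4 × 0.0737 × 748) = 0.04939; exp(−0.04939) = 0.9518.
C = 0.001067 × 0.9518 = 0.00102 kg/m³.

0.00102 kg/m³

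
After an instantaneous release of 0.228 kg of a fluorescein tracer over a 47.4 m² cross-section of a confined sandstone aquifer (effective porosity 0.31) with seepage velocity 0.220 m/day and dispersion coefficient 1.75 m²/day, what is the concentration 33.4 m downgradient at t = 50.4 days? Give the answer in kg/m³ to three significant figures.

For an instantaneous plane source, C(x,t) = M/(n_e·A·√(4πDt)) · exp(−(x−vt)²/(4Dt)), with n_e·A the pore (flow) area.
Plume center vt = 0.220 × 50.4 = 11.088 m, so the well at 33.4 m is 22.312 m downgradient of the peak.
√(4πDt) = 33.29 m, giving peak height M/(n_e·A·√(4πDt)) = 0.228/(0.31 × 47.4 × 33.29) = 0.0004661 kg/m³.
(x−vt)²/(4Dt) = (22.312)²/(4 × 1.75 × 50.4) = 1.411; exp(−1.411) = 0.2439.
C = 0.0004661 × 0.2439 = 0.000114 kg/m³.

0.000114 kg/m³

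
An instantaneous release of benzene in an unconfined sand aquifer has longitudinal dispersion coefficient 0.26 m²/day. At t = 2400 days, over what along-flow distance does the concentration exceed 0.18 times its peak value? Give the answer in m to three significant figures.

131 m

The plume is Gaussian with σ = √(2Dt) = √(2 × 0.26 × 2400) = 35.33 m.
C/C_peak = exp(−Δx²/(2σ²)) = 0.18 ⇒ Δx = σ·√(−2 ln 0.18) = 35.33 × 1.852 = 65.43 m.
Width = 2Δx = 131 m.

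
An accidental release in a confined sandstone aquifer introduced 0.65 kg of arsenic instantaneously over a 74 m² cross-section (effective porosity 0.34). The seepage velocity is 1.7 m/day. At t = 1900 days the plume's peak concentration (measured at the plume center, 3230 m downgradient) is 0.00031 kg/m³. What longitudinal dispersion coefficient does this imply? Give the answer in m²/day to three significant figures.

At the plume center C_max = M/(n_e·A·√(4πDt)), so D = M²/(4πt·(n_e·A·C_max)²).
n_e·A·C_max = 0.34 × 74 × 0.00031 = 0.007800 kg/m.
D = 0.65²/(4π × 1900 × 0.007800²) = 0.291 m²/day.

0.291 m²/day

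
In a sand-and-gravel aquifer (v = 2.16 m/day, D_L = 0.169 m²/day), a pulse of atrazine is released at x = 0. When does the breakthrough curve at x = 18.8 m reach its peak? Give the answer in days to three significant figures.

8.67 days

For the 1D instantaneous-source solution, setting ∂C/∂t = 0 at fixed x gives v²t² + 2Dt − x² = 0, so t = (√(D² + v²x²) − D)/v².
√(D² + v²x²) = √(0.169² + 2.16² × 18.8²) = 40.61; v² = 4.6656.
t = (40.61 − 0.169)/4.6656 = 8.67 days (vs. the pure-advection estimate x/v = 8.70 d).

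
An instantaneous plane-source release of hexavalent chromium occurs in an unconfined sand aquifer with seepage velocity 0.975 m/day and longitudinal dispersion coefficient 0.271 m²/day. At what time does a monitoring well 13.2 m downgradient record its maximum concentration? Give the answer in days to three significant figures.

13.3 days

For the 1D instantaneous-source solution, setting ∂C/∂t = 0 at fixed x gives v²t² + 2Dt − x² = 0, so t = (√(D² + v²x²) − D)/v².
√(D² + v²x²) = √(0.271² + 0.975² × 13.2²) = 12.87; v² = 0.950625.
t = (12.87 − 0.271)/0.950625 = 13.3 days (vs. the pure-advection estimate x/v = 13.5 d).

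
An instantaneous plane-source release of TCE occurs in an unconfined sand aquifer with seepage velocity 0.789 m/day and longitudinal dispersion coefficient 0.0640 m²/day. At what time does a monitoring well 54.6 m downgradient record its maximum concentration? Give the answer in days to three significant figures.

For the 1D instantaneous-source solution, setting ∂C/∂t = 0 at fixed x gives v²t² + 2Dt − x² = 0, so t = (√(D² + v²x²) − D)/v².
√(D² + v²x²) = √(0.0640² + 0.789² × 54.6²) = 43.08; v² = 0.622521.
t = (43.08 − 0.0640)/0.622521 = 69.1 days (vs. the pure-advection estimate x/v = 69.2 d).

69.1 days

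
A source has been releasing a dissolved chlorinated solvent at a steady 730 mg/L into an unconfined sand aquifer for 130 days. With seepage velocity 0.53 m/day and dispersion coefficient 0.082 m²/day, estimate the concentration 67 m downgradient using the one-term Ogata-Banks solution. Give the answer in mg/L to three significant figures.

482 mg/L

For a continuous step input, C/C₀ ≈ ½·erfc((x−vt)/(2√(Dt))).
vt = 0.53 × 130 = 68.9 m and 2√(Dt) = 2√(0.082 × 130) = 6.530 m.
Argument (x−vt)/(2√(Dt)) = (67 − 68.9)/6.530 = -0.2910; ½·erfc(-0.2910) = 0.6597.
C = 730 × 0.6597 = 482 mg/L.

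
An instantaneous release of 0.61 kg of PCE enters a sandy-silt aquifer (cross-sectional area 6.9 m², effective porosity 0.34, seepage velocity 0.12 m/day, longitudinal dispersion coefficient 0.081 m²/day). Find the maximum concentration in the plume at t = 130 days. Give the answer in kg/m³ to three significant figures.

The peak of an instantaneous 1D plume sits at x = vt; there the Gaussian factor is 1 and C_max = M/(n_e·A·√(4πDt)), where n_e·A is the pore area the mass is dissolved in.
√(4πDt) = √(4π × 0.081 × 130) = 11.50 m, so C_max = 0.61/(0.34 × 6.9 × 11.50) = 0.0226 kg/m³.

0.0226 kg/m³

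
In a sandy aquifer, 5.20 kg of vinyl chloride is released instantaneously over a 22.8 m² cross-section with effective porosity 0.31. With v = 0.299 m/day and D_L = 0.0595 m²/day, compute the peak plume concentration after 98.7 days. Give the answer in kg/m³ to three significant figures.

0.0856 kg/m³

The peak of an instantaneous 1D plume sits at x = vt; there the Gaussian factor is 1 and C_max = M/(n_e·A·√(4πDt)), where n_e·A is the pore area the mass is dissolved in.
√(4πDt) = √(4π × 0.0595 × 98.7) = 8.591 m, so C_max = 5.20/(0.31 × 22.8 × 8.591) = 0.0856 kg/m³.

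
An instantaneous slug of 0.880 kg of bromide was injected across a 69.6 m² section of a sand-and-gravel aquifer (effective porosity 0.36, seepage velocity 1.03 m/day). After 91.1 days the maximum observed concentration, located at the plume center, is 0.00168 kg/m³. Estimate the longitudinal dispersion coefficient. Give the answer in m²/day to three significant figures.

At the plume center C_max = M/(n_e·A·√(4πDt)), so D = M²/(4πt·(n_e·A·C_max)²).
n_e·A·C_max = 0.36 × 69.6 × 0.00168 = 0.04209 kg/m.
D = 0.880²/(4π × 91.1 × 0.04209²) = 0.382 m²/day.

0.382 m²/day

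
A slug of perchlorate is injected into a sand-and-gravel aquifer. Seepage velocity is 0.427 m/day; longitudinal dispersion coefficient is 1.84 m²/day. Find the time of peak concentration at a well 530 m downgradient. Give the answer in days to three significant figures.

For the 1D instantaneous-source solution, setting ∂C/∂t = 0 at fixed x gives v²t² + 2Dt − x² = 0, so t = (√(D² + v²x²) − D)/v².
√(D² + v²x²) = √(1.84² + 0.427² × 530²) = 226.3; v² = 0.182329.
t = (226.3 − 1.84)/0.182329 = 1230 days (vs. the pure-advection estimate x/v = 1240 d).

1230 days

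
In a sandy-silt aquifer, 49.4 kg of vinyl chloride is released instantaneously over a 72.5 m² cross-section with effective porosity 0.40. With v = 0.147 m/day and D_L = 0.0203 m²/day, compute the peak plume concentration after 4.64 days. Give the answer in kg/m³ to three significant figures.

The peak of an instantaneous 1D plume sits at x = vt; there the Gaussian factor is 1 and C_max = M/(n_e·A·√(4πDt)), where n_e·A is the pore area the mass is dissolved in.
√(4πDt) = √(4π × 0.0203 × 4.64) = 1.088 m, so C_max = 49.4/(0.40 × 72.5 × 1.088) = 1.57 kg/m³.

1.57 kg/m³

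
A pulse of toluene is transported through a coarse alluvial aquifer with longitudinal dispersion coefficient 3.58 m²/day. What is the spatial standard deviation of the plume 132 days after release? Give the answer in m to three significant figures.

Dispersive spreading gives a Gaussian with σ² = 2Dt; advection only shifts the center.
σ = √(2 × 3.58 × 132) = 30.7 m.

30.7 m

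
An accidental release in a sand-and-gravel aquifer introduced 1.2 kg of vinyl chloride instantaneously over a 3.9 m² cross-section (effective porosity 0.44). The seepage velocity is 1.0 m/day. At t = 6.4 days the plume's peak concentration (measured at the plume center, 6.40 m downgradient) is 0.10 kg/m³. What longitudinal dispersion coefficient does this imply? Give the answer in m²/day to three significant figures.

At the plume center C_max = M/(n_e·A·√(4πDt)), so D = M²/(4πt·(n_e·A·C_max)²).
n_e·A·C_max = 0.44 × 3.9 × 0.10 = 0.1716 kg/m.
D = 1.2²/(4π × 6.4 × 0.1716²) = 0.608 m²/day.

0.608 m²/day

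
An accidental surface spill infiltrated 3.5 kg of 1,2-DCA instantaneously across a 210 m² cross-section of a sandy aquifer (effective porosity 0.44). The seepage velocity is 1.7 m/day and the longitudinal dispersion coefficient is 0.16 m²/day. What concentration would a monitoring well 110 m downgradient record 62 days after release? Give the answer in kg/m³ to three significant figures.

0.00199 kg/m³

For an instantaneous plane source, C(x,t) = M/(n_e·A·√(4πDt)) · exp(−(x−vt)²/(4Dt)), with n_e·A the pore (flow) area.
Plume center vt = 1.7 × 62 = 105.4 m, so the well at 110 m is 4.6 m downgradient of the peak.
√(4πDt) = 11.17 m, giving peak height M/(n_e·A·√(4πDt)) = 3.5/(0.44 × 210 × 11.17) = 0.003391 kg/m³.
(x−vt)²/(4Dt) = (4.6)²/(4 × 0.16 × 62) = 0.5333; exp(−0.5333) = 0.5867.
C = 0.003391 × 0.5867 = 0.00199 kg/m³.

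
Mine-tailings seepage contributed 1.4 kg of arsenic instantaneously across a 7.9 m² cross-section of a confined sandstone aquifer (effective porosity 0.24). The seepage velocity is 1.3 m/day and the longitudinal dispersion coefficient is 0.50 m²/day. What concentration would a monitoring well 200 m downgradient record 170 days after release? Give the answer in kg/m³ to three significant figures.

For an instantaneous plane source, C(x,t) = M/(n_e·A·√(4πDt)) · exp(−(x−vt)²/(4Dt)), with n_e·A the pore (flow) area.
Plume center vt = 1.3 × 170 = 221 m, so the well at 200 m is 21 m upgradient of the peak.
√(4πDt) = 32.68 m, giving peak height M/(n_e·A·√(4πDt)) = 1.4/(0.24 × 7.9 × 32.68) = 0.02259 kg/m³.
(x−vt)²/(4Dt) = (-21)²/(4 × 0.50 × 170) = 1.297; exp(−1.297) = 0.2734.
C = 0.02259 × 0.2734 = 0.00618 kg/m³.

0.00618 kg/m³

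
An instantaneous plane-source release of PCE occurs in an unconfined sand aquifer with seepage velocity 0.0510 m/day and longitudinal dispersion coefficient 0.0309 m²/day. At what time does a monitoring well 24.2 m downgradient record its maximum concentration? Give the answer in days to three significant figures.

463 days

For the 1D instantaneous-source solution, setting ∂C/∂t = 0 at fixed x gives v²t² + 2Dt − x² = 0, so t = (√(D² + v²x²) − D)/v².
√(D² + v²x²) = √(0.0309² + 0.0510² × 24.2²) = 1.235; v² = 0.002601.
t = (1.235 − 0.0309)/0.002601 = 463 days (vs. the pure-advection estimate x/v = 475 d).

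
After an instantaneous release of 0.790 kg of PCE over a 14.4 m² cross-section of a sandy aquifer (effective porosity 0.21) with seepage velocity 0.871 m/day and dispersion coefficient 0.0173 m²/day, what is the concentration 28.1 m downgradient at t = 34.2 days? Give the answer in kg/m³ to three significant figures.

0.0287 kg/m³

For an instantaneous plane source, C(x,t) = M/(n_e·A·√(4πDt)) · exp(−(x−vt)²/(4Dt)), with n_e·A the pore (flow) area.
Plume center vt = 0.871 × 34.2 = 29.7882 m, so the well at 28.1 m is 1.6882 m upgradient of the peak.
√(4πDt) = 2.727 m, giving peak height M/(n_e·A·√(4πDt)) = 0.790/(0.21 × 14.4 × 2.727) = 0.09580 kg/m³.
(x−vt)²/(4Dt) = (-1.6882)²/(4 × 0.0173 × 34.2) = 1.204; exp(−1.204) = 0.3000.
C = 0.09580 × 0.3000 = 0.0287 kg/m³.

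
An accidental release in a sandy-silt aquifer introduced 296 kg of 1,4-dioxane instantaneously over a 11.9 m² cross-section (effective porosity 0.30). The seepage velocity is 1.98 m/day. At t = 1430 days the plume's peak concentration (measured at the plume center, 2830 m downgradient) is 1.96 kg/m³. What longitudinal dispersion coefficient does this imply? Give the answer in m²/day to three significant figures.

At the plume center C_max = M/(n_e·A·√(4πDt)), so D = M²/(4πt·(n_e·A·C_max)²).
n_e·A·C_max = 0.30 × 11.9 × 1.96 = 6.997 kg/m.
D = 296²/(4π × 1430 × 6.997²) = 0.0996 m²/day.

0.0996 m²/day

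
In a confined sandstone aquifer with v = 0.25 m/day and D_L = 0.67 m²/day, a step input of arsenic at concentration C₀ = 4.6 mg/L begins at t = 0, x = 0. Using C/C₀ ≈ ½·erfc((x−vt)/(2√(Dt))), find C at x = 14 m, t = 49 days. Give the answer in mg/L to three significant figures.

1.91 mg/L

For a continuous step input, C/C₀ ≈ ½·erfc((x−vt)/(2√(Dt))).
vt = 0.25 × 49 = 12.25 m and 2√(Dt) = 2√(0.67 × 49) = 11.46 m.
Argument (x−vt)/(2√(Dt)) = (14 − 12.25)/11.46 = 0.1527; ½·erfc(0.1527) = 0.4145.
C = 4.6 × 0.4145 = 1.91 mg/L.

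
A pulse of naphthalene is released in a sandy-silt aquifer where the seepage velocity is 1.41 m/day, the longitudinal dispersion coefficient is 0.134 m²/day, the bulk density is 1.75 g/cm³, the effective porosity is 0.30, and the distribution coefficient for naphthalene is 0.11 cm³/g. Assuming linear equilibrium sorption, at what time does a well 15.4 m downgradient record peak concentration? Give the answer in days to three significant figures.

Retardation factor R = 1 + ρ_b·K_d/n = 1 + 1.75 × 0.11/0.30 = 1.642.
Sorption retards both mechanisms: v_R = v/R = 0.8587 m/day, D_R = D/R = 0.08161 m²/day.
Peak time from v_R²t² + 2D_R t − x² = 0: t = (√(D_R² + v_R²x²) − D_R)/v_R².
√(D_R² + v_R²x²) = √(0.08161² + 0.8587² × 15.4²) = 13.22; v_R² = 0.7374.
t = (13.22 − 0.08161)/0.7374 = 17.8 days.

17.8 days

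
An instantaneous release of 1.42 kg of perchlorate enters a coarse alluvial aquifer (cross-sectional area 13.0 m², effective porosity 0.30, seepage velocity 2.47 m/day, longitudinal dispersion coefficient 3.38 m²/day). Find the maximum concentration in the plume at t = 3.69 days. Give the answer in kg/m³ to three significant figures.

0.0291 kg/m³

The peak of an instantaneous 1D plume sits at x = vt; there the Gaussian factor is 1 and C_max = M/(n_e·A·√(4πDt)), where n_e·A is the pore area the mass is dissolved in.
√(4πDt) = √(4π × 3.38 × 3.69) = 12.52 m, so C_max = 1.42/(0.30 × 13.0 × 12.52) = 0.0291 kg/m³.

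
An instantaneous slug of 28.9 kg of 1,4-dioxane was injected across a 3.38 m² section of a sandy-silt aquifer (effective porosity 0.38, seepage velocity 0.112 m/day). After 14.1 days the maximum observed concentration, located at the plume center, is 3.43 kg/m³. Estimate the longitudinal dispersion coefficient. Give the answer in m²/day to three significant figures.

0.243 m²/day

At the plume center C_max = M/(n_e·A·√(4πDt)), so D = M²/(4πt·(n_e·A·C_max)²).
n_e·A·C_max = 0.38 × 3.38 × 3.43 = 4.405 kg/m.
D = 28.9²/(4π × 14.1 × 4.405²) = 0.243 m²/day.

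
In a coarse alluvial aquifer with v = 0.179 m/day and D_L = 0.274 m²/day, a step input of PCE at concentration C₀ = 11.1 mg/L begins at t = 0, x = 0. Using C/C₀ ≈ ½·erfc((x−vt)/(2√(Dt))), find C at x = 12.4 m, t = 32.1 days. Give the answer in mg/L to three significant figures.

For a continuous step input, C/C₀ ≈ ½·erfc((x−vt)/(2√(Dt))).
vt = 0.179 × 32.1 = 5.7459 m and 2√(Dt) = 2√(0.274 × 32.1) = 5.931 m.
Argument (x−vt)/(2√(Dt)) = (12.4 − 5.7459)/5.931 = 1.122; ½·erfc(1.122) = 0.05628.
C = 11.1 × 0.05628 = 0.625 mg/L.

0.625 mg/L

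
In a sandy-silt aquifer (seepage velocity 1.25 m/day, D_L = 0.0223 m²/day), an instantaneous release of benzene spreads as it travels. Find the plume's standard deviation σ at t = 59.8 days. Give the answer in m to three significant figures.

Dispersive spreading gives a Gaussian with σ² = 2Dt; advection only shifts the center.
σ = √(2 × 0.0223 × 59.8) = 1.63 m.

1.63 m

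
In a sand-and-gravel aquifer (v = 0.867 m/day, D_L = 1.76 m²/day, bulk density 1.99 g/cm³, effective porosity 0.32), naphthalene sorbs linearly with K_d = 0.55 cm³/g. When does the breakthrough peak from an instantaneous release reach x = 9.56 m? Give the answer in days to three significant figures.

Retardation factor R = 1 + ρ_b·K_d/n = 1 + 1.99 × 0.55/0.32 = 4.420.
Sorption retards both mechanisms: v_R = v/R = 0.1962 m/day, D_R = D/R = 0.3982 m²/day.
Peak time from v_R²t² + 2D_R t − x² = 0: t = (√(D_R² + v_R²x²) − D_R)/v_R².
√(D_R² + v_R²x²) = √(0.3982² + 0.1962² × 9.56²) = 1.917; v_R² = 0.03849.
t = (1.917 − 0.3982)/0.03849 = 39.5 days.

39.5 days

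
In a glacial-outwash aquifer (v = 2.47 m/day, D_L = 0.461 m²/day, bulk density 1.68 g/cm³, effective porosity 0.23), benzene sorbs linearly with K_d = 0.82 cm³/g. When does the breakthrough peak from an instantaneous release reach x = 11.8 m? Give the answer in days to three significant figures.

Retardation factor R = 1 + ρ_b·K_d/n = 1 + 1.68 × 0.82/0.23 = 6.990.
Sorption retards both mechanisms: v_R = v/R = 0.3534 m/day, D_R = D/R = 0.06595 m²/day.
Peak time from v_R²t² + 2D_R t − x² = 0: t = (√(D_R² + v_R²x²) − D_R)/v_R².
√(D_R² + v_R²x²) = √(0.06595² + 0.3534² × 11.8²) = 4.171; v_R² = 0.1249.
t = (4.171 − 0.06595)/0.1249 = 32.9 days.

32.9 days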